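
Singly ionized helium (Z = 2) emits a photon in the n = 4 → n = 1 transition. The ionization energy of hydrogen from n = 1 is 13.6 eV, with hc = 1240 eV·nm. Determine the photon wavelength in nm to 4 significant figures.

24.31 nm

For Z = 2 the level energies scale as Z², so the effective Rydberg energy is 13.6 × 4 = 54.40 eV.
ΔE = 54.40 × (1/1² − 1/4²) = 54.40 × 0.9375 = 51.00 eV.
λ = hc/ΔE = 1240 / 51.00 = 24.31 nm.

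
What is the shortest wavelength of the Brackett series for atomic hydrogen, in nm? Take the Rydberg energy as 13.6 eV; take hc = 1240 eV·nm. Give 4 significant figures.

The Brackett series has lower level n_f = 4; the series limit corresponds to n_i → ∞.
ΔE_max = 13.6 × 1 / 4² = 0.8500 eV.
λ_min = 1240 / 0.8500 = 1459 nm.

1459 nm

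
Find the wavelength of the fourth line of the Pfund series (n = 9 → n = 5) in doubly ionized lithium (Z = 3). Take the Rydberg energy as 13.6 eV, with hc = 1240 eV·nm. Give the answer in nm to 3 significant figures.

The Pfund series terminates on n_f = 5; the fourth line has n_i = 5+4 = 9.
ΔE = 122.4 × (1/5² − 1/9²) = 3.385 eV.
λ = 1240 / 3.385 = 366 nm.

366 nm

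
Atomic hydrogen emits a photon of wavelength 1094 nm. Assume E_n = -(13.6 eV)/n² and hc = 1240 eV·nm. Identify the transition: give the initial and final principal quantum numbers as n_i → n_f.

The photon energy is ΔE = hc/λ = 1240 / 1094 = 1.133 eV.
With Z = 1, ΔE = 13.60 × (1/n_f² − 1/n_i²), so 1/n_f² − 1/n_i² = 0.08334.
Trying n_f = 3 gives 1/n_i² = 0.02777, i.e. n_i ≈ 6; this pair matches.

n_i = 6, n_f = 3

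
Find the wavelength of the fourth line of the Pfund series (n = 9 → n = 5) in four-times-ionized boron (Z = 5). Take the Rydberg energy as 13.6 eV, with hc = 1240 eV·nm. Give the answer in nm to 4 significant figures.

The Pfund series terminates on n_f = 5; the fourth line has n_i = 5+4 = 9.
ΔE = 340.0 × (1/5² − 1/9²) = 9.402 eV.
λ = 1240 / 9.402 = 131.9 nm.

131.9 nm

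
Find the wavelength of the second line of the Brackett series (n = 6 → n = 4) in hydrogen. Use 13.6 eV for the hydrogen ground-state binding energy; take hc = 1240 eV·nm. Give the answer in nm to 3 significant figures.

The Brackett series terminates on n_f = 4; the second line has n_i = 4+2 = 6.
ΔE = 13.60 × (1/4² − 1/6²) = 0.4722 eV.
λ = 1240 / 0.4722 = 2630 nm.

2630 nm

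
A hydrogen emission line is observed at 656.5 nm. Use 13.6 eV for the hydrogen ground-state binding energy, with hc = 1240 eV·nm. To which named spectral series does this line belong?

Balmer

ΔE = 1240/656.5 = 1.889 eV.
This matches 13.6 × (1/2² − 1/3²), so n_f = 2: the Balmer series.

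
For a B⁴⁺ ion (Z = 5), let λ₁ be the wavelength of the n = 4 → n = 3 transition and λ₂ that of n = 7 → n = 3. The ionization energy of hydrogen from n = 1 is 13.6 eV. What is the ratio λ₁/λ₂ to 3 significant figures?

λ ∝ 1/ΔE ∝ 1/(1/n_f² − 1/n_i²), and the Z² and hc factors cancel in the ratio.
λ₁/λ₂ = (1/3² − 1/7²)/(1/3² − 1/4²) = 0.09070/0.04861 = 1.87.

1.87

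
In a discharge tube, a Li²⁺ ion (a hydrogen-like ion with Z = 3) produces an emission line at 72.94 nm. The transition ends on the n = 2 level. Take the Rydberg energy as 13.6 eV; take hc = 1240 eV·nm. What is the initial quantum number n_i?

n_i = 3

The photon energy is ΔE = hc/λ = 1240 / 72.94 = 17.00 eV.
With Z = 3, ΔE = 122.4 × (1/n_f² − 1/n_i²), so 1/n_f² − 1/n_i² = 0.1389.
With n_f = 2: 1/n_i² = 1/4 − 0.1389 = 0.1111, so n_i ≈ 3.00.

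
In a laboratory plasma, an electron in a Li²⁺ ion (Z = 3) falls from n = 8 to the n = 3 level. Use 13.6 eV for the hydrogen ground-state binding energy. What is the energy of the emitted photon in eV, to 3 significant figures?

The Bohr energies scale as Z², so for Z = 3: E_n = −122.4/n² eV.
E_8 = −122.4/64 = −1.913 eV and E_3 = −122.4/9 = −13.60 eV.
The photon energy is |E_8 − E_3| = 11.7 eV.

11.7 eV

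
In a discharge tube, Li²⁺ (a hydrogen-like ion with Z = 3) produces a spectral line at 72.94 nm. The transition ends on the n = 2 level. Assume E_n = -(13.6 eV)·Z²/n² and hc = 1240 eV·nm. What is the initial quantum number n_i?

The photon energy is ΔE = hc/λ = 1240 / 72.94 = 17.00 eV.
With Z = 3, ΔE = 122.4 × (1/n_f² − 1/n_i²), so 1/n_f² − 1/n_i² = 0.1389.
With n_f = 2: 1/n_i² = 1/4 − 0.1389 = 0.1111, so n_i ≈ 3.00.

n_i = 3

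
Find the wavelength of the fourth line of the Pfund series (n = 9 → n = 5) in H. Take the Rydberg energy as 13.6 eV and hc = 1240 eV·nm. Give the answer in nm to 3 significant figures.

The Pfund series terminates on n_f = 5; the fourth line has n_i = 5+4 = 9.
ΔE = 13.60 × (1/5² − 1/9²) = 0.3761 eV.
λ = 1240 / 0.3761 = 3300 nm.

3300 nm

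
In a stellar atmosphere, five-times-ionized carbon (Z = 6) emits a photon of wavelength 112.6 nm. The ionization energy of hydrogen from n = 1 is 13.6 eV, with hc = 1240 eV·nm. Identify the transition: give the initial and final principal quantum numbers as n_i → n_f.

The photon energy is ΔE = hc/λ = 1240 / 112.6 = 11.01 eV.
With Z = 6, ΔE = 489.6 × (1/n_f² − 1/n_i²), so 1/n_f² − 1/n_i² = 0.02249.
Trying n_f = 4 gives 1/n_i² = 0.04001, i.e. n_i ≈ 5; this pair matches.

n_i = 5, n_f = 4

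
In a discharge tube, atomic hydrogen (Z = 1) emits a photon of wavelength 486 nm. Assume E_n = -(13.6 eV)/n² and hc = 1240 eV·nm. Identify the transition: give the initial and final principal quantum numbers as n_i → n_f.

n_i = 4, n_f = 2

The photon energy is ΔE = hc/λ = 1240 / 486 = 2.551 eV.
With Z = 1, ΔE = 13.60 × (1/n_f² − 1/n_i²), so 1/n_f² − 1/n_i² = 0.1876.
Trying n_f = 2 gives 1/n_i² = 0.06239, i.e. n_i ≈ 4; this pair matches.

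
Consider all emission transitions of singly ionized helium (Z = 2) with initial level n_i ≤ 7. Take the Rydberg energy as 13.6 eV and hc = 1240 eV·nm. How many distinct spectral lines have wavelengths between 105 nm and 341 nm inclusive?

Enumerate all n_i → n_f pairs with 1 ≤ n_f < n_i ≤ 7 and compute λ = 1240 / [13.6·4·(1/n_f² − 1/n_i²)].
Lines falling in [105, 341] nm: 5→2 (108.5 nm), 4→2 (121.6 nm), 3→2 (164.1 nm), 7→3 (251.3 nm), 6→3 (273.5 nm), 5→3 (320.5 nm).

6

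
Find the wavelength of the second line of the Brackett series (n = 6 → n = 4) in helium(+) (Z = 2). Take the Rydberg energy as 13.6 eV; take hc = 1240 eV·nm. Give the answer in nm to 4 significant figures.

656.5 nm

The Brackett series terminates on n_f = 4; the second line has n_i = 4+2 = 6.
ΔE = 54.40 × (1/4² − 1/6²) = 1.889 eV.
λ = 1240 / 1.889 = 656.5 nm.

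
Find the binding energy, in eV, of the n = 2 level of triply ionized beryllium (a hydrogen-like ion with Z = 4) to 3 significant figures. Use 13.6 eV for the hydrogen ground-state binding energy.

E_n = −13.6 Z²/n² = −217.6/n² eV for Z = 4.
E_2 = −217.6/4 = −54.4 eV, so ionization (to E = 0) requires 54.4 eV.

54.4 eV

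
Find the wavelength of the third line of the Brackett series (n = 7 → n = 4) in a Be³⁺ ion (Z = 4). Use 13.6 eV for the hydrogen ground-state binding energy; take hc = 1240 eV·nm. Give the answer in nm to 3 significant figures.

The Brackett series terminates on n_f = 4; the third line has n_i = 4+3 = 7.
ΔE = 217.6 × (1/4² − 1/7²) = 9.159 eV.
λ = 1240 / 9.159 = 135 nm.

135 nm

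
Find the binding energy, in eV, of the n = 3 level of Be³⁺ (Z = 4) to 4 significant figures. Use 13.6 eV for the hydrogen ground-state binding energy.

24.18 eV

E_n = −13.6 Z²/n² = −217.6/n² eV for Z = 4.
E_3 = −217.6/9 = −24.18 eV, so ionization (to E = 0) requires 24.18 eV.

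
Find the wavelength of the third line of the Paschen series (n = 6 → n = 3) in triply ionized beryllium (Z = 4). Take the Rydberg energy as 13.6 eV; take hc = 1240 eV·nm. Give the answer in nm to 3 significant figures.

The Paschen series terminates on n_f = 3; the third line has n_i = 3+3 = 6.
ΔE = 217.6 × (1/3² − 1/6²) = 18.13 eV.
λ = 1240 / 18.13 = 68.4 nm.

68.4 nm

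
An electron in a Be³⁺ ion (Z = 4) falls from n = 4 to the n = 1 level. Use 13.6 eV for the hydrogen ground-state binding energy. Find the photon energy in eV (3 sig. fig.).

204 eV

The Bohr energies scale as Z², so for Z = 4: E_n = −217.6/n² eV.
E_4 = −217.6/16 = −13.60 eV and E_1 = −217.6/1 = −217.6 eV.
The photon energy is |E_4 − E_1| = 204 eV.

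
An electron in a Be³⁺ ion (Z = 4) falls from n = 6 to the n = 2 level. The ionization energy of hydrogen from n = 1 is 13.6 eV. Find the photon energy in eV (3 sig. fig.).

The Bohr energies scale as Z², so for Z = 4: E_n = −217.6/n² eV.
E_6 = −217.6/36 = −6.044 eV and E_2 = −217.6/4 = −54.40 eV.
The photon energy is |E_6 − E_2| = 48.4 eV.

48.4 eV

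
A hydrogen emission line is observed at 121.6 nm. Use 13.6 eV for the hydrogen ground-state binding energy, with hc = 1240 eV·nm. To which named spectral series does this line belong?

ΔE = 1240/121.6 = 10.20 eV.
This matches 13.6 × (1/1² − 1/2²), so n_f = 1: the Lyman series.

Lyman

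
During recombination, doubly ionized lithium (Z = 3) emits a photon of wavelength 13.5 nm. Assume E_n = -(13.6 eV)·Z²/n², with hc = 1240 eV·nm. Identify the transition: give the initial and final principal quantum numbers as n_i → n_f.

n_i = 2, n_f = 1

The photon energy is ΔE = hc/λ = 1240 / 13.5 = 91.85 eV.
With Z = 3, ΔE = 122.4 × (1/n_f² − 1/n_i²), so 1/n_f² − 1/n_i² = 0.7504.
Trying n_f = 1 gives 1/n_i² = 0.2496, i.e. n_i ≈ 2; this pair matches.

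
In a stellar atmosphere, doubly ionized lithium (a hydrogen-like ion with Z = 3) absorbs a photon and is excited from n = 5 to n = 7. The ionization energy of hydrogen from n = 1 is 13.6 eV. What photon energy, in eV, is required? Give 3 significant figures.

2.40 eV

The Bohr energies scale as Z², so for Z = 3: E_n = −122.4/n² eV.
E_7 = −122.4/49 = −2.498 eV and E_5 = −122.4/25 = −4.896 eV.
The photon energy is |E_7 − E_5| = 2.40 eV.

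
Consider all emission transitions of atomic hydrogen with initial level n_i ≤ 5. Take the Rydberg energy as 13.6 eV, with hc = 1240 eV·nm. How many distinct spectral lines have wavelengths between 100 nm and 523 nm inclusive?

4

Enumerate all n_i → n_f pairs with 1 ≤ n_f < n_i ≤ 5 and compute λ = 1240 / [13.6·1·(1/n_f² − 1/n_i²)].
Lines falling in [100, 523] nm: 3→1 (102.6 nm), 2→1 (121.6 nm), 5→2 (434.2 nm), 4→2 (486.3 nm).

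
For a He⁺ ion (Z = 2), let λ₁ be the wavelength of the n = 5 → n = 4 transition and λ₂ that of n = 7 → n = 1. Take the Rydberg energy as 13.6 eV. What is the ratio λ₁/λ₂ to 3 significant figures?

43.5

λ ∝ 1/ΔE ∝ 1/(1/n_f² − 1/n_i²), and the Z² and hc factors cancel in the ratio.
λ₁/λ₂ = (1/1² − 1/7²)/(1/4² − 1/5²) = 0.9796/0.02250 = 43.5.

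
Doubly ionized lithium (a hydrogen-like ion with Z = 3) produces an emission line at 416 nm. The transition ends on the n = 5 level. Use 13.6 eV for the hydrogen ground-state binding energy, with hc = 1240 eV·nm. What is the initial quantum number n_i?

n_i = 8

The photon energy is ΔE = hc/λ = 1240 / 416 = 2.981 eV.
With Z = 3, ΔE = 122.4 × (1/n_f² − 1/n_i²), so 1/n_f² − 1/n_i² = 0.02435.
With n_f = 5: 1/n_i² = 1/25 − 0.02435 = 0.01565, so n_i ≈ 7.99.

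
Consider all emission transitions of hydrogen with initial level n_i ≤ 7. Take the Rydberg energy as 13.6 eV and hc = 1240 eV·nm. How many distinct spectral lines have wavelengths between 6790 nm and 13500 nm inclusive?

Enumerate all n_i → n_f pairs with 1 ≤ n_f < n_i ≤ 7 and compute λ = 1240 / [13.6·1·(1/n_f² − 1/n_i²)].
Lines falling in [6790, 13500] nm: 6→5 (7460 nm), 7→6 (12370 nm).

2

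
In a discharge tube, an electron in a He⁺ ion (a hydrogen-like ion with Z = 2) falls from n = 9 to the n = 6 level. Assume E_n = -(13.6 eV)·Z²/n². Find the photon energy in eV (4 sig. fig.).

The Bohr energies scale as Z², so for Z = 2: E_n = −54.40/n² eV.
E_9 = −54.40/81 = −0.6716 eV and E_6 = −54.40/36 = −1.511 eV.
The photon energy is |E_9 − E_6| = 0.8395 eV.

0.8395 eV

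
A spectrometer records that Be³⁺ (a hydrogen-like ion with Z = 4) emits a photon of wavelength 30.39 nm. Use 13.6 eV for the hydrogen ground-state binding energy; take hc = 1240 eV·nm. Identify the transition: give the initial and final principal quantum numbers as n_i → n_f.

The photon energy is ΔE = hc/λ = 1240 / 30.39 = 40.80 eV.
With Z = 4, ΔE = 217.6 × (1/n_f² − 1/n_i²), so 1/n_f² − 1/n_i² = 0.1875.
Trying n_f = 2 gives 1/n_i² = 0.06249, i.e. n_i ≈ 4; this pair matches.

n_i = 4, n_f = 2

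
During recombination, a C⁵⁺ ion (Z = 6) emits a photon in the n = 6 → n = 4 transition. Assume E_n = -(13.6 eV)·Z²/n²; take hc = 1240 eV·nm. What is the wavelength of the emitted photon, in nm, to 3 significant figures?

For Z = 6 the level energies scale as Z², so the effective Rydberg energy is 13.6 × 36 = 489.6 eV.
ΔE = 489.6 × (1/4² − 1/6²) = 489.6 × 0.03472 = 17.00 eV.
λ = hc/ΔE = 1240 / 17.00 = 72.9 nm.

72.9 nm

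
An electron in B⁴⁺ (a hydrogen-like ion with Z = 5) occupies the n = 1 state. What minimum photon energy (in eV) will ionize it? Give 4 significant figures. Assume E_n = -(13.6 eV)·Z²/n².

340.0 eV

E_n = −13.6 Z²/n² = −340.0/n² eV for Z = 5.
E_1 = −340.0/1 = −340.0 eV, so ionization (to E = 0) requires 340.0 eV.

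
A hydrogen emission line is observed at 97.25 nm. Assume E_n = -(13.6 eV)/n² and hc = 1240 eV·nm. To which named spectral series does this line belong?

ΔE = 1240/97.25 = 12.75 eV.
This matches 13.6 × (1/1² − 1/4²), so n_f = 1: the Lyman series.

Lyman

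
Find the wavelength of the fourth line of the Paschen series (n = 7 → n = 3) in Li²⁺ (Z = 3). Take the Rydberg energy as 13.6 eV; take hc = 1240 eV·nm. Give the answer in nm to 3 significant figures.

The Paschen series terminates on n_f = 3; the fourth line has n_i = 3+4 = 7.
ΔE = 122.4 × (1/3² − 1/7²) = 11.10 eV.
λ = 1240 / 11.10 = 112 nm.

112 nm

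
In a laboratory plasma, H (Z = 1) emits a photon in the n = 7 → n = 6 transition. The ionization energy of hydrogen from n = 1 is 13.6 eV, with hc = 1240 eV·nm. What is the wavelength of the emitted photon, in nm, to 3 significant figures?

ΔE = 13.60 × (1/6² − 1/7²) = 13.60 × 0.007370 = 0.1002 eV.
λ = hc/ΔE = 1240 / 0.1002 = 12400 nm.

12400 nm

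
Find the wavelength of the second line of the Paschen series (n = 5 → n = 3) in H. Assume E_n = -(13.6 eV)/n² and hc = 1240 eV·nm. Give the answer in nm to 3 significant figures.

The Paschen series terminates on n_f = 3; the second line has n_i = 3+2 = 5.
ΔE = 13.60 × (1/3² − 1/5²) = 0.9671 eV.
λ = 1240 / 0.9671 = 1280 nm.

1280 nm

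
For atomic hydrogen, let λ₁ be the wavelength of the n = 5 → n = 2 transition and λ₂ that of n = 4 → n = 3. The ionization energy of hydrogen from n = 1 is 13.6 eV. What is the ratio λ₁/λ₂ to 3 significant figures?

λ ∝ 1/ΔE ∝ 1/(1/n_f² − 1/n_i²), and the Z² and hc factors cancel in the ratio.
λ₁/λ₂ = (1/3² − 1/4²)/(1/2² − 1/5²) = 0.04861/0.2100 = 0.231.

0.231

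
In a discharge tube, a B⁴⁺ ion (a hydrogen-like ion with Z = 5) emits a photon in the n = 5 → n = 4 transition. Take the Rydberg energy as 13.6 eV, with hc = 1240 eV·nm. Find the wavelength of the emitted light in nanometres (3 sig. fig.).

For Z = 5 the level energies scale as Z², so the effective Rydberg energy is 13.6 × 25 = 340.0 eV.
ΔE = 340.0 × (1/4² − 1/5²) = 340.0 × 0.02250 = 7.650 eV.
λ = hc/ΔE = 1240 / 7.650 = 162 nm.

162 nm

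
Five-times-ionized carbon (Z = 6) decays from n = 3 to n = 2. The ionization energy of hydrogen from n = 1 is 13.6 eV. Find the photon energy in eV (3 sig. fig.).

The Bohr energies scale as Z², so for Z = 6: E_n = −489.6/n² eV.
E_3 = −489.6/9 = −54.40 eV and E_2 = −489.6/4 = −122.4 eV.
The photon energy is |E_3 − E_2| = 68.0 eV.

68.0 eV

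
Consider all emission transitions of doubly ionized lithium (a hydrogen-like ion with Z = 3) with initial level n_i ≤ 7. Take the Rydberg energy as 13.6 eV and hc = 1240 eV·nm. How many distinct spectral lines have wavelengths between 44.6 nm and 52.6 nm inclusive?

2

Enumerate all n_i → n_f pairs with 1 ≤ n_f < n_i ≤ 7 and compute λ = 1240 / [13.6·9·(1/n_f² − 1/n_i²)].
Lines falling in [44.6, 52.6] nm: 6→2 (45.59 nm), 5→2 (48.24 nm).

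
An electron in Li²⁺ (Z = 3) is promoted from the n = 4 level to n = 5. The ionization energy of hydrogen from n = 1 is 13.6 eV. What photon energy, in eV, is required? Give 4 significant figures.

The Bohr energies scale as Z², so for Z = 3: E_n = −122.4/n² eV.
E_5 = −122.4/25 = −4.896 eV and E_4 = −122.4/16 = −7.650 eV.
The photon energy is |E_5 − E_4| = 2.754 eV.

2.754 eV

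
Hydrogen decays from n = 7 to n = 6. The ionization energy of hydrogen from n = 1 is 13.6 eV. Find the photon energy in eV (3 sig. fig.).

E_7 = −13.60/49 = −0.2776 eV and E_6 = −13.60/36 = −0.3778 eV.
The photon energy is |E_7 − E_6| = 0.100 eV.

0.100 eV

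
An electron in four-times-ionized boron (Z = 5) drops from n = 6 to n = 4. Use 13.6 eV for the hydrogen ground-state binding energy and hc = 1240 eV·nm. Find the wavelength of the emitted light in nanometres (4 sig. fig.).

For Z = 5 the level energies scale as Z², so the effective Rydberg energy is 13.6 × 25 = 340.0 eV.
ΔE = 340.0 × (1/4² − 1/6²) = 340.0 × 0.03472 = 11.81 eV.
λ = hc/ΔE = 1240 / 11.81 = 105.0 nm.

105.0 nm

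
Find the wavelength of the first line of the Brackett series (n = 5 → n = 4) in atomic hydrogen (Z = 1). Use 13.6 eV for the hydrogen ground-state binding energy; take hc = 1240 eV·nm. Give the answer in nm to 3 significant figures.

4050 nm

The Brackett series terminates on n_f = 4; the first line has n_i = 4+1 = 5.
ΔE = 13.60 × (1/4² − 1/5²) = 0.3060 eV.
λ = 1240 / 0.3060 = 4050 nm.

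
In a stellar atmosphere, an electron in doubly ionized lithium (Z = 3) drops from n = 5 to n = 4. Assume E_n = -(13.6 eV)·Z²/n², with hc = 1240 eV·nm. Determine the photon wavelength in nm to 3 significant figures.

450 nm

For Z = 3 the level energies scale as Z², so the effective Rydberg energy is 13.6 × 9 = 122.4 eV.
ΔE = 122.4 × (1/4² − 1/5²) = 122.4 × 0.02250 = 2.754 eV.
λ = hc/ΔE = 1240 / 2.754 = 450 nm.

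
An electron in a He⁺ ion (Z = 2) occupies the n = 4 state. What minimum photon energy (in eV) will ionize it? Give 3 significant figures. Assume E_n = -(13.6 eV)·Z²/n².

E_n = −13.6 Z²/n² = −54.40/n² eV for Z = 2.
E_4 = −54.40/16 = −3.40 eV, so ionization (to E = 0) requires 3.40 eV.

3.40 eV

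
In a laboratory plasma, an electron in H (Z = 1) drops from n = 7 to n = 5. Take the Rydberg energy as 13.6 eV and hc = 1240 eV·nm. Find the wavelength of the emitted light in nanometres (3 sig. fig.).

4650 nm

ΔE = 13.60 × (1/5² − 1/7²) = 13.60 × 0.01959 = 0.2664 eV.
λ = hc/ΔE = 1240 / 0.2664 = 4650 nm.
This line belongs to the Pfund series.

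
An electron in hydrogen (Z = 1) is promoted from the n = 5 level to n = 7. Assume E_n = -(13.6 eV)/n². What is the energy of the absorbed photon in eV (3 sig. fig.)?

0.266 eV

E_7 = −13.60/49 = −0.2776 eV and E_5 = −13.60/25 = −0.5440 eV.
The photon energy is |E_7 − E_5| = 0.266 eV.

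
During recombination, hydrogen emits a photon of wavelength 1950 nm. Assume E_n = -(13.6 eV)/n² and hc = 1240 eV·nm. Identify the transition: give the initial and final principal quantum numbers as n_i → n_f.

The photon energy is ΔE = hc/λ = 1240 / 1950 = 0.6359 eV.
With Z = 1, ΔE = 13.60 × (1/n_f² − 1/n_i²), so 1/n_f² − 1/n_i² = 0.04676.
Trying n_f = 4 gives 1/n_i² = 0.01574, i.e. n_i ≈ 8; this pair matches.

n_i = 8, n_f = 4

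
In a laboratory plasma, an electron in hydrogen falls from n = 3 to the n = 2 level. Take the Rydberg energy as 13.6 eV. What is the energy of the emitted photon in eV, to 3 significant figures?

1.89 eV

E_3 = −13.60/9 = −1.511 eV and E_2 = −13.60/4 = −3.400 eV.
The photon energy is |E_3 − E_2| = 1.89 eV.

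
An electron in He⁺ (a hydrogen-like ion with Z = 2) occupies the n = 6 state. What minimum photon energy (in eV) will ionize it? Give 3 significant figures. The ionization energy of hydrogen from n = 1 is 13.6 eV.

E_n = −13.6 Z²/n² = −54.40/n² eV for Z = 2.
E_6 = −54.40/36 = −1.51 eV, so ionization (to E = 0) requires 1.51 eV.

1.51 eV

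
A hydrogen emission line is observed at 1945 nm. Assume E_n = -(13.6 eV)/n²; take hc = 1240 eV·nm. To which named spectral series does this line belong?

ΔE = 1240/1945 = 0.6375 eV.
This matches 13.6 × (1/4² − 1/8²), so n_f = 4: the Brackett series.

Brackett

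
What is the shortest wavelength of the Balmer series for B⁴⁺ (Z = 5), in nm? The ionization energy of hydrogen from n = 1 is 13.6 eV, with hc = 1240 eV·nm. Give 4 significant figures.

The Balmer series has lower level n_f = 2; the series limit corresponds to n_i → ∞.
ΔE_max = 13.6 × 25 / 2² = 85.00 eV.
λ_min = 1240 / 85.00 = 14.59 nm.

14.59 nm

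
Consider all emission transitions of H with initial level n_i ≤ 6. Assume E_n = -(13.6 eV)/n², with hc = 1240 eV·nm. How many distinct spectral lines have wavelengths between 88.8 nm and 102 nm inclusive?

3

Enumerate all n_i → n_f pairs with 1 ≤ n_f < n_i ≤ 6 and compute λ = 1240 / [13.6·1·(1/n_f² − 1/n_i²)].
Lines falling in [88.8, 102] nm: 6→1 (93.78 nm), 5→1 (94.98 nm), 4→1 (97.25 nm).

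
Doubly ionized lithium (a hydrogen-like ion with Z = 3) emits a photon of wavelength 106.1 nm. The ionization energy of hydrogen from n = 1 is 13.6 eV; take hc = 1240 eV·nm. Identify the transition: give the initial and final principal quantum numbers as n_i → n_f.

The photon energy is ΔE = hc/λ = 1240 / 106.1 = 11.69 eV.
With Z = 3, ΔE = 122.4 × (1/n_f² − 1/n_i²), so 1/n_f² − 1/n_i² = 0.09548.
Trying n_f = 3 gives 1/n_i² = 0.01563, i.e. n_i ≈ 8; this pair matches.

n_i = 8, n_f = 3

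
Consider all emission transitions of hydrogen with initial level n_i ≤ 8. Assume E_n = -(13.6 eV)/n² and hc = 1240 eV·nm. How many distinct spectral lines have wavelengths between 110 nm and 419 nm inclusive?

4

Enumerate all n_i → n_f pairs with 1 ≤ n_f < n_i ≤ 8 and compute λ = 1240 / [13.6·1·(1/n_f² − 1/n_i²)].
Lines falling in [110, 419] nm: 2→1 (121.6 nm), 8→2 (389.0 nm), 7→2 (397.1 nm), 6→2 (410.3 nm).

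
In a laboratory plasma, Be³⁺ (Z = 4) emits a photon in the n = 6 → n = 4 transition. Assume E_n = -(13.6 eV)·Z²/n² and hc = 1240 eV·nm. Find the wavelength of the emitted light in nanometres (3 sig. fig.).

For Z = 4 the level energies scale as Z², so the effective Rydberg energy is 13.6 × 16 = 217.6 eV.
ΔE = 217.6 × (1/4² − 1/6²) = 217.6 × 0.03472 = 7.556 eV.
λ = hc/ΔE = 1240 / 7.556 = 164 nm.

164 nm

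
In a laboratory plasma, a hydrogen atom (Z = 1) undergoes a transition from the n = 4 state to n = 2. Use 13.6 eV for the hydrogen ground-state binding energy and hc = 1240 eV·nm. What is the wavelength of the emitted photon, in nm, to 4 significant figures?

486.3 nm

ΔE = 13.60 × (1/2² − 1/4²) = 13.60 × 0.1875 = 2.550 eV.
λ = hc/ΔE = 1240 / 2.550 = 486.3 nm.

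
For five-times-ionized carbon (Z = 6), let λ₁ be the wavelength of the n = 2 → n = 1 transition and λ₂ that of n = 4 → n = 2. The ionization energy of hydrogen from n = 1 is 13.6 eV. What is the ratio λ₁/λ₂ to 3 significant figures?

0.250

λ ∝ 1/ΔE ∝ 1/(1/n_f² − 1/n_i²), and the Z² and hc factors cancel in the ratio.
λ₁/λ₂ = (1/2² − 1/4²)/(1/1² − 1/2²) = 0.1875/0.7500 = 0.250.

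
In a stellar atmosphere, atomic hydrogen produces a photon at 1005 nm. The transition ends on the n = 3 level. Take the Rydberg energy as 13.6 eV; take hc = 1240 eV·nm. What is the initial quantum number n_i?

n_i = 7

The photon energy is ΔE = hc/λ = 1240 / 1005 = 1.234 eV.
With Z = 1, ΔE = 13.60 × (1/n_f² − 1/n_i²), so 1/n_f² − 1/n_i² = 0.09072.
With n_f = 3: 1/n_i² = 1/9 − 0.09072 = 0.02039, so n_i ≈ 7.00.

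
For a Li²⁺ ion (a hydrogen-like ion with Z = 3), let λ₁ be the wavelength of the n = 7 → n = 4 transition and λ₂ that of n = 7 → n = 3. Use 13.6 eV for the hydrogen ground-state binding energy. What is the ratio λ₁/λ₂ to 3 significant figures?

λ ∝ 1/ΔE ∝ 1/(1/n_f² − 1/n_i²), and the Z² and hc factors cancel in the ratio.
λ₁/λ₂ = (1/3² − 1/7²)/(1/4² − 1/7²) = 0.09070/0.04209 = 2.15.

2.15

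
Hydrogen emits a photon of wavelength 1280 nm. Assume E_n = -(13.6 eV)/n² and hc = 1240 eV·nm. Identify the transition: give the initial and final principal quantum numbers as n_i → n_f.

The photon energy is ΔE = hc/λ = 1240 / 1280 = 0.9688 eV.
With Z = 1, ΔE = 13.60 × (1/n_f² − 1/n_i²), so 1/n_f² − 1/n_i² = 0.07123.
Trying n_f = 3 gives 1/n_i² = 0.03988, i.e. n_i ≈ 5; this pair matches.

n_i = 5, n_f = 3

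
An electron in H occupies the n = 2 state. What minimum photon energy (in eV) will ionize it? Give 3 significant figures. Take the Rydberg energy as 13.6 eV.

E_2 = −13.60/4 = −3.40 eV, so ionization (to E = 0) requires 3.40 eV.

3.40 eV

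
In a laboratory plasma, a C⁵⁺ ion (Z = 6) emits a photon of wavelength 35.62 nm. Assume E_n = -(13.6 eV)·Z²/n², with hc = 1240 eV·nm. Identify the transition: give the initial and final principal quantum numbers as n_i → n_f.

n_i = 5, n_f = 3

The photon energy is ΔE = hc/λ = 1240 / 35.62 = 34.81 eV.
With Z = 6, ΔE = 489.6 × (1/n_f² − 1/n_i²), so 1/n_f² − 1/n_i² = 0.07110.
Trying n_f = 3 gives 1/n_i² = 0.04001, i.e. n_i ≈ 5; this pair matches.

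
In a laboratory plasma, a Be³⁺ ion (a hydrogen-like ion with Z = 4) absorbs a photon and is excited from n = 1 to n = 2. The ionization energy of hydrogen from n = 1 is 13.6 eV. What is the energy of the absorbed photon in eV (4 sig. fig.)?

163.2 eV

The Bohr energies scale as Z², so for Z = 4: E_n = −217.6/n² eV.
E_2 = −217.6/4 = −54.40 eV and E_1 = −217.6/1 = −217.6 eV.
The photon energy is |E_2 − E_1| = 163.2 eV.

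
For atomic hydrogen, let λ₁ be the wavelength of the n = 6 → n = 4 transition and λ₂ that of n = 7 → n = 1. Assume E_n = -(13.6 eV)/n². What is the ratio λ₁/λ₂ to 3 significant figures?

28.2

λ ∝ 1/ΔE ∝ 1/(1/n_f² − 1/n_i²), and the Z² and hc factors cancel in the ratio.
λ₁/λ₂ = (1/1² − 1/7²)/(1/4² − 1/6²) = 0.9796/0.03472 = 28.2.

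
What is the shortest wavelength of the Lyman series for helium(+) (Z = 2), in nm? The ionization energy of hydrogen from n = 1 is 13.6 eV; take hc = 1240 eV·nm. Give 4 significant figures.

The Lyman series has lower level n_f = 1; the series limit corresponds to n_i → ∞.
ΔE_max = 13.6 × 4 / 1² = 54.40 eV.
λ_min = 1240 / 54.40 = 22.79 nm.

22.79 nm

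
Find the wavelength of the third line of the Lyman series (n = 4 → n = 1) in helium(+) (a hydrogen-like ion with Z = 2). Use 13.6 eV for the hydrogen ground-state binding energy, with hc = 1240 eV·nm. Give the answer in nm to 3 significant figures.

The Lyman series terminates on n_f = 1; the third line has n_i = 1+3 = 4.
ΔE = 54.40 × (1/1² − 1/4²) = 51.00 eV.
λ = 1240 / 51.00 = 24.3 nm.

24.3 nm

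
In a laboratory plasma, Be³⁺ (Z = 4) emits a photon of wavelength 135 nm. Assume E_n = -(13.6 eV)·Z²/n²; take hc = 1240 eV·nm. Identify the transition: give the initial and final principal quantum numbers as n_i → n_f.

n_i = 7, n_f = 4

The photon energy is ΔE = hc/λ = 1240 / 135 = 9.185 eV.
With Z = 4, ΔE = 217.6 × (1/n_f² − 1/n_i²), so 1/n_f² − 1/n_i² = 0.04221.
Trying n_f = 4 gives 1/n_i² = 0.02029, i.e. n_i ≈ 7; this pair matches.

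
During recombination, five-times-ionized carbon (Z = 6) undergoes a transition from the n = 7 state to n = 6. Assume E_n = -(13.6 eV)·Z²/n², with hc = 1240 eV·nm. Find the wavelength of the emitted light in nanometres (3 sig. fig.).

344 nm

For Z = 6 the level energies scale as Z², so the effective Rydberg energy is 13.6 × 36 = 489.6 eV.
ΔE = 489.6 × (1/6² − 1/7²) = 489.6 × 0.007370 = 3.608 eV.
λ = hc/ΔE = 1240 / 3.608 = 344 nm.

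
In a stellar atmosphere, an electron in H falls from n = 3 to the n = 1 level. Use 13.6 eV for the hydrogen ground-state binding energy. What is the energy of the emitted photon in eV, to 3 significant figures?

E_3 = −13.60/9 = −1.511 eV and E_1 = −13.60/1 = −13.60 eV.
The photon energy is |E_3 − E_1| = 12.1 eV.

12.1 eV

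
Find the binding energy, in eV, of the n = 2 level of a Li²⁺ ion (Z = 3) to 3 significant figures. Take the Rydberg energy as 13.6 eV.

E_n = −13.6 Z²/n² = −122.4/n² eV for Z = 3.
E_2 = −122.4/4 = −30.6 eV, so ionization (to E = 0) requires 30.6 eV.

30.6 eV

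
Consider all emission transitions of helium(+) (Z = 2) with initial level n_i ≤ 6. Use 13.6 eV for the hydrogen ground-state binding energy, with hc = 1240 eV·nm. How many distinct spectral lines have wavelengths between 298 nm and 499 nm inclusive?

2

Enumerate all n_i → n_f pairs with 1 ≤ n_f < n_i ≤ 6 and compute λ = 1240 / [13.6·4·(1/n_f² − 1/n_i²)].
Lines falling in [298, 499] nm: 5→3 (320.5 nm), 4→3 (468.9 nm).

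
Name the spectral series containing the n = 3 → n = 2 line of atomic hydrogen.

The series is set by the lower level: n_f = 2 is the Balmer series.

Balmer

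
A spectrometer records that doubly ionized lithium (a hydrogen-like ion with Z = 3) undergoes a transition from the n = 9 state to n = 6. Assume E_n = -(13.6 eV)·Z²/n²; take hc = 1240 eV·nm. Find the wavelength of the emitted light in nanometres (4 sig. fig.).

For Z = 3 the level energies scale as Z², so the effective Rydberg energy is 13.6 × 9 = 122.4 eV.
ΔE = 122.4 × (1/6² − 1/9²) = 122.4 × 0.01543 = 1.889 eV.
λ = hc/ΔE = 1240 / 1.889 = 656.5 nm.

656.5 nm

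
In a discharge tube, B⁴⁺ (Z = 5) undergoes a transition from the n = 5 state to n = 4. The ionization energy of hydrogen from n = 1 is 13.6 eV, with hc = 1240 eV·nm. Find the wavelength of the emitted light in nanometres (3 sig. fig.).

162 nm

For Z = 5 the level energies scale as Z², so the effective Rydberg energy is 13.6 × 25 = 340.0 eV.
ΔE = 340.0 × (1/4² − 1/5²) = 340.0 × 0.02250 = 7.650 eV.
λ = hc/ΔE = 1240 / 7.650 = 162 nm.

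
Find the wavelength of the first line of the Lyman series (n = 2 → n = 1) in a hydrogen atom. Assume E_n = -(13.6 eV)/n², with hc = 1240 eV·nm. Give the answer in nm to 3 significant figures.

122 nm

The Lyman series terminates on n_f = 1; the first line has n_i = 1+1 = 2.
ΔE = 13.60 × (1/1² − 1/2²) = 10.20 eV.
λ = 1240 / 10.20 = 122 nm.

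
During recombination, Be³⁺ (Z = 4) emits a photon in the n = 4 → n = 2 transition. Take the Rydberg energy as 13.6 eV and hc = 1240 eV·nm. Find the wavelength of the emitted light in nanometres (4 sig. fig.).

30.39 nm

For Z = 4 the level energies scale as Z², so the effective Rydberg energy is 13.6 × 16 = 217.6 eV.
ΔE = 217.6 × (1/2² − 1/4²) = 217.6 × 0.1875 = 40.80 eV.
λ = hc/ΔE = 1240 / 40.80 = 30.39 nm.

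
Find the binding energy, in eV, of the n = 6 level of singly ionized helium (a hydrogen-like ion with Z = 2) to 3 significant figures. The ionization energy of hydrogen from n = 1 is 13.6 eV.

E_n = −13.6 Z²/n² = −54.40/n² eV for Z = 2.
E_6 = −54.40/36 = −1.51 eV, so ionization (to E = 0) requires 1.51 eV.

1.51 eV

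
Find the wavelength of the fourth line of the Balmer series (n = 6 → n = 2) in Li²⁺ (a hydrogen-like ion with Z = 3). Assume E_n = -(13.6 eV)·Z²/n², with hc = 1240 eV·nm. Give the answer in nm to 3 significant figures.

The Balmer series terminates on n_f = 2; the fourth line has n_i = 2+4 = 6.
ΔE = 122.4 × (1/2² − 1/6²) = 27.20 eV.
λ = 1240 / 27.20 = 45.6 nm.

45.6 nm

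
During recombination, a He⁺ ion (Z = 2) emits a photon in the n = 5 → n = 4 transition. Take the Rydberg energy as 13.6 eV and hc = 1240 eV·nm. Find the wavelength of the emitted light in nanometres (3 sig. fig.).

For Z = 2 the level energies scale as Z², so the effective Rydberg energy is 13.6 × 4 = 54.40 eV.
ΔE = 54.40 × (1/4² − 1/5²) = 54.40 × 0.02250 = 1.224 eV.
λ = hc/ΔE = 1240 / 1.224 = 1010 nm.

1010 nm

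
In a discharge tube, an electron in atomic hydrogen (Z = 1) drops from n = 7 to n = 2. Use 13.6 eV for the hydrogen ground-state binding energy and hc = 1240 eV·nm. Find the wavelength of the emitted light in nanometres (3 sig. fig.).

397 nm

ΔE = 13.60 × (1/2² − 1/7²) = 13.60 × 0.2296 = 3.122 eV.
λ = hc/ΔE = 1240 / 3.122 = 397 nm.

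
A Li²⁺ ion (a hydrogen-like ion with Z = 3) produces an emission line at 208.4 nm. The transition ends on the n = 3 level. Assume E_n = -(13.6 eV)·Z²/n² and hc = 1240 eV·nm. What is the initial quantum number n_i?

The photon energy is ΔE = hc/λ = 1240 / 208.4 = 5.950 eV.
With Z = 3, ΔE = 122.4 × (1/n_f² − 1/n_i²), so 1/n_f² − 1/n_i² = 0.04861.
With n_f = 3: 1/n_i² = 1/9 − 0.04861 = 0.06250, so n_i ≈ 4.00.

n_i = 4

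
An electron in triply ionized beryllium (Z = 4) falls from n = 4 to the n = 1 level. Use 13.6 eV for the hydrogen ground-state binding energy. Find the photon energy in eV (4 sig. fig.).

The Bohr energies scale as Z², so for Z = 4: E_n = −217.6/n² eV.
E_4 = −217.6/16 = −13.60 eV and E_1 = −217.6/1 = −217.6 eV.
The photon energy is |E_4 − E_1| = 204.0 eV.

204.0 eV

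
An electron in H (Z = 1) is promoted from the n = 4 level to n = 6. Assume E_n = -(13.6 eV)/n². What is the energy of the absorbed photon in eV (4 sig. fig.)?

0.4722 eV

E_6 = −13.60/36 = −0.3778 eV and E_4 = −13.60/16 = −0.8500 eV.
The photon energy is |E_6 − E_4| = 0.4722 eV.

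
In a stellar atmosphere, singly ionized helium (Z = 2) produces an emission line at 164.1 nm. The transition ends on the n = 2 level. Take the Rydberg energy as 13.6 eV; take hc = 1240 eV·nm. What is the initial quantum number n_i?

n_i = 3

The photon energy is ΔE = hc/λ = 1240 / 164.1 = 7.556 eV.
With Z = 2, ΔE = 54.40 × (1/n_f² − 1/n_i²), so 1/n_f² − 1/n_i² = 0.1389.
With n_f = 2: 1/n_i² = 1/4 − 0.1389 = 0.1111, so n_i ≈ 3.00.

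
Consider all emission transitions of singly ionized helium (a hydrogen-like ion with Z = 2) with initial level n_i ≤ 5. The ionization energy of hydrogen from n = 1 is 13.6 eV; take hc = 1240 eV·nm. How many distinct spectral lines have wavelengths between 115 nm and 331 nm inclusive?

3

Enumerate all n_i → n_f pairs with 1 ≤ n_f < n_i ≤ 5 and compute λ = 1240 / [13.6·4·(1/n_f² − 1/n_i²)].
Lines falling in [115, 331] nm: 4→2 (121.6 nm), 3→2 (164.1 nm), 5→3 (320.5 nm).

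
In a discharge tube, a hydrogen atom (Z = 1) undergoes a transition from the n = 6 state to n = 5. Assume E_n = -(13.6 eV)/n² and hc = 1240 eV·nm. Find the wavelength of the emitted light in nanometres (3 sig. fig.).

ΔE = 13.60 × (1/5² − 1/6²) = 13.60 × 0.01222 = 0.1662 eV.
λ = hc/ΔE = 1240 / 0.1662 = 7460 nm.

7460 nm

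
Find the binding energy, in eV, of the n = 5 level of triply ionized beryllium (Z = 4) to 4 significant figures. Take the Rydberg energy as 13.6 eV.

8.704 eV

E_n = −13.6 Z²/n² = −217.6/n² eV for Z = 4.
E_5 = −217.6/25 = −8.704 eV, so ionization (to E = 0) requires 8.704 eV.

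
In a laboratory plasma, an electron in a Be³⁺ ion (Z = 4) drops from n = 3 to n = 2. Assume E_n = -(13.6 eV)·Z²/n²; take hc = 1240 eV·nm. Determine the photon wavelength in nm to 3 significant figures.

41.0 nm

For Z = 4 the level energies scale as Z², so the effective Rydberg energy is 13.6 × 16 = 217.6 eV.
ΔE = 217.6 × (1/2² − 1/3²) = 217.6 × 0.1389 = 30.22 eV.
λ = hc/ΔE = 1240 / 30.22 = 41.0 nm.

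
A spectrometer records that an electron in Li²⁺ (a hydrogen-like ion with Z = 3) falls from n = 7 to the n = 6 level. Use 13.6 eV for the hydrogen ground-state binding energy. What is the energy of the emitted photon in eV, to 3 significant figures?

The Bohr energies scale as Z², so for Z = 3: E_n = −122.4/n² eV.
E_7 = −122.4/49 = −2.498 eV and E_6 = −122.4/36 = −3.400 eV.
The photon energy is |E_7 − E_6| = 0.902 eV.

0.902 eV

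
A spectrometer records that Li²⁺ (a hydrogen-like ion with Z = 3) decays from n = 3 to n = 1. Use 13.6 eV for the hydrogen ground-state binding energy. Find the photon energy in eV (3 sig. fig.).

109 eV

The Bohr energies scale as Z², so for Z = 3: E_n = −122.4/n² eV.
E_3 = −122.4/9 = −13.60 eV and E_1 = −122.4/1 = −122.4 eV.
The photon energy is |E_3 − E_1| = 109 eV.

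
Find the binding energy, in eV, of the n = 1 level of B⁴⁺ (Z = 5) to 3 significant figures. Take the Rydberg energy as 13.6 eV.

340 eV

E_n = −13.6 Z²/n² = −340.0/n² eV for Z = 5.
E_1 = −340.0/1 = −340 eV, so ionization (to E = 0) requires 340 eV.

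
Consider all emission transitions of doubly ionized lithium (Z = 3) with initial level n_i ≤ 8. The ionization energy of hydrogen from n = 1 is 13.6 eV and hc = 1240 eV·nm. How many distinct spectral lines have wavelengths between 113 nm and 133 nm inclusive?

Enumerate all n_i → n_f pairs with 1 ≤ n_f < n_i ≤ 8 and compute λ = 1240 / [13.6·9·(1/n_f² − 1/n_i²)].
Lines falling in [113, 133] nm: 6→3 (121.6 nm).

1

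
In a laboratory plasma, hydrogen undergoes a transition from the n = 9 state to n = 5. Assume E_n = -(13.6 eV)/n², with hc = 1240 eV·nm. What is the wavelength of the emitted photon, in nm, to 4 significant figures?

ΔE = 13.60 × (1/5² − 1/9²) = 13.60 × 0.02765 = 0.3761 eV.
λ = hc/ΔE = 1240 / 0.3761 = 3297 nm.

3297 nm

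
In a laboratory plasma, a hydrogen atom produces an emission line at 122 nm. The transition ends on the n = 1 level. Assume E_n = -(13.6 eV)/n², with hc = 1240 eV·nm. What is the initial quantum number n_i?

The photon energy is ΔE = hc/λ = 1240 / 122 = 10.16 eV.
With Z = 1, ΔE = 13.60 × (1/n_f² − 1/n_i²), so 1/n_f² − 1/n_i² = 0.7473.
With n_f = 1: 1/n_i² = 1/1 − 0.7473 = 0.2527, so n_i ≈ 1.99.

n_i = 2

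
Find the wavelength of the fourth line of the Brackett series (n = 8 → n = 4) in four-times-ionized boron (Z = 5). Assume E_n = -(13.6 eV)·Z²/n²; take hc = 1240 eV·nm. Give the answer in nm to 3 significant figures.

77.8 nm

The Brackett series terminates on n_f = 4; the fourth line has n_i = 4+4 = 8.
ΔE = 340.0 × (1/4² − 1/8²) = 15.94 eV.
λ = 1240 / 15.94 = 77.8 nm.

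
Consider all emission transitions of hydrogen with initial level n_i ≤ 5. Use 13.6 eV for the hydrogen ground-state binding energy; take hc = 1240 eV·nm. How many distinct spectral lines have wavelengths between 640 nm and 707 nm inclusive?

1

Enumerate all n_i → n_f pairs with 1 ≤ n_f < n_i ≤ 5 and compute λ = 1240 / [13.6·1·(1/n_f² − 1/n_i²)].
Lines falling in [640, 707] nm: 3→2 (656.5 nm).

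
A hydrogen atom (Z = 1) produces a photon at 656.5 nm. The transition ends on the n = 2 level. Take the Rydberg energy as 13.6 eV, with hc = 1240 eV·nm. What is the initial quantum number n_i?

n_i = 3

The photon energy is ΔE = hc/λ = 1240 / 656.5 = 1.889 eV.
With Z = 1, ΔE = 13.60 × (1/n_f² − 1/n_i²), so 1/n_f² − 1/n_i² = 0.1389.
With n_f = 2: 1/n_i² = 1/4 − 0.1389 = 0.1111, so n_i ≈ 3.00.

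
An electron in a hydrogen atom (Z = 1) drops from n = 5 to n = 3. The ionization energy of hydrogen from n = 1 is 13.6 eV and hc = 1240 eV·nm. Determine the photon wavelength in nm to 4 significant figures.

1282 nm

ΔE = 13.60 × (1/3² − 1/5²) = 13.60 × 0.07111 = 0.9671 eV.
λ = hc/ΔE = 1240 / 0.9671 = 1282 nm.
This line belongs to the Paschen series.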